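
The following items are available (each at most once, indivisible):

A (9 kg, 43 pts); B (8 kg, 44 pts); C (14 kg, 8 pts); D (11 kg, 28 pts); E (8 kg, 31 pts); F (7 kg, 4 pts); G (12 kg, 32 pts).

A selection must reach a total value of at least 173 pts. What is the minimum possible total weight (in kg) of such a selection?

Subsets with value ≥ 173, sorted by total weight:
- A+B+D+E+G: weight 48, value 178
- A+B+D+E+F+G: weight 55, value 182
- A+B+C+D+E+G: weight 62, value 186
- A+B+C+D+E+F+G: weight 69, value 190
Minimum weight: 48 kg.

48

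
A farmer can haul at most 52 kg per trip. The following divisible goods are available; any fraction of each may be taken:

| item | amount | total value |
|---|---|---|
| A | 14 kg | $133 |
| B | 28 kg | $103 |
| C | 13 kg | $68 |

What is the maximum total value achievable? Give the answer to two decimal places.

Take in order of value per unit:
- A (133/14 per unit): all 14 → value 133, running total 133.00
- C (68/13 per unit): all 13 → value 68, running total 201.00
- B (103/28 per unit): 25 of 28 → value 25×103/28 = 91.9643, running total 292.96
Total 292.96.

292.96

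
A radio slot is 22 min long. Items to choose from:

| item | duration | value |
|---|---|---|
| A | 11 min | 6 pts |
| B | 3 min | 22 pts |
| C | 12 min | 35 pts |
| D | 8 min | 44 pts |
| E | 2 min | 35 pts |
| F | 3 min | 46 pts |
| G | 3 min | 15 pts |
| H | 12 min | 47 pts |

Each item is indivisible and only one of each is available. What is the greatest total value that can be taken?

This is a 0/1 knapsack; check combinations near the capacity.
- B+D+E+F+G: duration 3+8+2+3+3=19, value 22+44+35+46+15=162
- B+E+F+H: duration 3+2+3+12=20, value 22+35+46+47=150
- B+D+E+F: duration 3+8+2+3=16, value 22+44+35+46=147
Best: 162 pts.

162 pts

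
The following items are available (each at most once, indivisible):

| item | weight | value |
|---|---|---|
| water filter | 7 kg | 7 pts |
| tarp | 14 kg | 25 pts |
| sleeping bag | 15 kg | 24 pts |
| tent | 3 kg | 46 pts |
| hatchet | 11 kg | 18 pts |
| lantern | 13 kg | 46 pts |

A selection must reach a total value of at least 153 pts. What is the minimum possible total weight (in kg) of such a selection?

56

Subsets with value ≥ 153, sorted by total weight:
- tarp+sleeping bag+tent+hatchet+lantern: weight 56, value 159
- water filter+tarp+sleeping bag+tent+hatchet+lantern: weight 63, value 166
Minimum weight: 56 kg.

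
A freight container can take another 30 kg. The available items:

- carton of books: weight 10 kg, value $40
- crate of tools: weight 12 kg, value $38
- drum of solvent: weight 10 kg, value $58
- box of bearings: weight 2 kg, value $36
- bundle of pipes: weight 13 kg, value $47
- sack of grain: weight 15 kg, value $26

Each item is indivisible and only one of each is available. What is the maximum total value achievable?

$141

Check high-value combinations within 30 kg:
- drum of solvent+box of bearings+bundle of pipes: weight 10+2+13=25, value 58+36+47=141
- carton of books+drum of solvent+box of bearings: weight 10+10+2=22, value 40+58+36=134
- crate of tools+drum of solvent+box of bearings: weight 12+10+2=24, value 38+58+36=132
Best: $141.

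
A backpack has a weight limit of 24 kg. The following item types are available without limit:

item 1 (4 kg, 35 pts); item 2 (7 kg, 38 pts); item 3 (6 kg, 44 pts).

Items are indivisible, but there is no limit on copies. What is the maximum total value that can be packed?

Best value-per-unit is item 1 at 35/4, and filling with it alone uses weight 6×4=24. No mix of the others beats 6×35 = 210.

210 pts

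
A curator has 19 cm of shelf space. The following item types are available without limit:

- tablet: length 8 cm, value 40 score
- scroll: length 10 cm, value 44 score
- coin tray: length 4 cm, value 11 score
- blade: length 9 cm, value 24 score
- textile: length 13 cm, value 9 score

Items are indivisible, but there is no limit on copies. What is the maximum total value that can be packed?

Best value-per-unit is tablet at 40/8; filling with it alone gives 2×40 = 80.
Optimal mix: 1×tablet + 1×scroll → length 18, value 84.

84 score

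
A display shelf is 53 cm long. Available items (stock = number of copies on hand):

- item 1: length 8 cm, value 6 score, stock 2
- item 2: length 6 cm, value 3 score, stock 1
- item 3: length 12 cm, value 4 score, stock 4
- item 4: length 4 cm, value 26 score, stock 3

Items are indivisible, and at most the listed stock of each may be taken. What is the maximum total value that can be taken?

98 score

Top feasible selections:
- 2×item 1 + 2×item 3 + 3×item 4: length 52, value 98
- 2×item 1 + 1×item 2 + 1×item 3 + 3×item 4: length 46, value 97
- 1×item 1 + 1×item 2 + 2×item 3 + 3×item 4: length 50, value 95
- 2×item 1 + 1×item 3 + 3×item 4: length 40, value 94
Best: 98 score.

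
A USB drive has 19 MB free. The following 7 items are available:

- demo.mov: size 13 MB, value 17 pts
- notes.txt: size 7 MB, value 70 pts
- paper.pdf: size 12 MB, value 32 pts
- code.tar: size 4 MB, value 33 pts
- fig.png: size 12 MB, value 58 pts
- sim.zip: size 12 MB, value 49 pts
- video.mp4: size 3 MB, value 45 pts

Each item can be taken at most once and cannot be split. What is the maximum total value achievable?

Check high-value combinations within 19 MB:
- notes.txt+code.tar+video.mp4: size 7+4+3=14, value 70+33+45=148
- code.tar+fig.png+video.mp4: size 4+12+3=19, value 33+58+45=136
- notes.txt+fig.png: size 7+12=19, value 70+58=128
- code.tar+sim.zip+video.mp4: size 4+12+3=19, value 33+49+45=127
Best: 148 pts.

148 pts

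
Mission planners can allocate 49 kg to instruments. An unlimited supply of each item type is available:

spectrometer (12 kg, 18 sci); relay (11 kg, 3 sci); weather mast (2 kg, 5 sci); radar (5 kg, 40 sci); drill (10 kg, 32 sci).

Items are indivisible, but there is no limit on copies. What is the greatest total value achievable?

370 sci

Best value-per-unit is radar at 40/5; filling with it alone gives 9×40 = 360.
Optimal mix: 2×weather mast + 9×radar → mass 49, value 370.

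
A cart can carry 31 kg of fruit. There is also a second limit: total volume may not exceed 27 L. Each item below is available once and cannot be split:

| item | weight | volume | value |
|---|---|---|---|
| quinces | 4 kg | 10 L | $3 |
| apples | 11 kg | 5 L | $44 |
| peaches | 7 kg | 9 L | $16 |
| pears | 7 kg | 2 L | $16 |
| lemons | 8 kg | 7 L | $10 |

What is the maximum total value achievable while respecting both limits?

$79

Feasible sets respecting both limits:
- quinces+apples+peaches+pears: weight 29, volume 26, value 79
- apples+peaches+pears: weight 25, volume 16, value 76
- quinces+apples+pears+lemons: weight 30, volume 24, value 73
Best: $79.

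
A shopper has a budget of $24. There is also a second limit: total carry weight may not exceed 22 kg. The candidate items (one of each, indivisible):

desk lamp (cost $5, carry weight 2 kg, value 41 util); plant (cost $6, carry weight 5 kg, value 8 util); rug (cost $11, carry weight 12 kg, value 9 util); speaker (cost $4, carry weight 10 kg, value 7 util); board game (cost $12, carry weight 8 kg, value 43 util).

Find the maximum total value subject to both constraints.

Feasible sets respecting both limits:
- desk lamp+plant+board game: cost 23, carry weight 15, value 92
- desk lamp+speaker+board game: cost 21, carry weight 20, value 91
- desk lamp+board game: cost 17, carry weight 10, value 84
Best: 92 util.

92 util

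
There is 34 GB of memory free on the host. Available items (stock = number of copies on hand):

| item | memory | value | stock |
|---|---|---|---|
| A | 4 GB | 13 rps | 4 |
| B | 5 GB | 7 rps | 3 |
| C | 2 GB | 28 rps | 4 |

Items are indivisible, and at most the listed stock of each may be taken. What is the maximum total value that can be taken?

178 rps

Top feasible selections:
- 4×A + 2×B + 4×C: memory 34, value 178
- 4×A + 1×B + 4×C: memory 29, value 171
- 3×A + 2×B + 4×C: memory 30, value 165
Best: 178 rps.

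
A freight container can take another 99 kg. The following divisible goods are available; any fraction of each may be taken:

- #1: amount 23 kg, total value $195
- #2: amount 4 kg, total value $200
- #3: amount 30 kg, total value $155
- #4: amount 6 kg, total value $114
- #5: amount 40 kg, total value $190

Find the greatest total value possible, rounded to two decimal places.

Take in order of value per unit:
- #2 (200/4 per unit): all 4 → value 200, running total 200.00
- #4 (114/6 per unit): all 6 → value 114, running total 314.00
- #1 (195/23 per unit): all 23 → value 195, running total 509.00
- #3 (155/30 per unit): all 30 → value 155, running total 664.00
- #5 (190/40 per unit): 36 of 40 → value 36×190/40 = 171.0000, running total 835.00
Total 835.00.

835.00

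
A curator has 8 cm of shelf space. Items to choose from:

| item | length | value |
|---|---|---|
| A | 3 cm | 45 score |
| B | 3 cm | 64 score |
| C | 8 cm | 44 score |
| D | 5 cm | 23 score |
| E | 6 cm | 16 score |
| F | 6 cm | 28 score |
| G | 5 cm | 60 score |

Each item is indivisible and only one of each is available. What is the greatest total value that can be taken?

Check high-value combinations within 8 cm:
- B+G: length 3+5=8, value 64+60=124
- A+B: length 3+3=6, value 45+64=109
- A+G: length 3+5=8, value 45+60=105
Best: 124 score.

124 score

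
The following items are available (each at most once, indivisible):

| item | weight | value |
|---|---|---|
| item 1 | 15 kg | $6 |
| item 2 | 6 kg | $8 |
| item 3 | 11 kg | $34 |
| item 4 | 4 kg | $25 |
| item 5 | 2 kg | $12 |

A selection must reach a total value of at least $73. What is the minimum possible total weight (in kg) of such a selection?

23

Subsets with value ≥ 73, sorted by total weight:
- item 2+item 3+item 4+item 5: weight 23, value 79
- item 1+item 3+item 4+item 5: weight 32, value 77
- item 1+item 2+item 3+item 4: weight 36, value 73
- item 1+item 2+item 3+item 4+item 5: weight 38, value 85
Minimum weight: 23 kg.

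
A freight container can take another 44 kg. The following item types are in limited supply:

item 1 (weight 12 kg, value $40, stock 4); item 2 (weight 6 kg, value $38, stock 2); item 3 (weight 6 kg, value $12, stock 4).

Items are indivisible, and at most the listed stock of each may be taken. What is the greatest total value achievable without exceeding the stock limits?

Top feasible selections:
- 2×item 1 + 2×item 2 + 1×item 3: weight 42, value 168
- 3×item 1 + 1×item 2: weight 42, value 158
Best: $168.

$168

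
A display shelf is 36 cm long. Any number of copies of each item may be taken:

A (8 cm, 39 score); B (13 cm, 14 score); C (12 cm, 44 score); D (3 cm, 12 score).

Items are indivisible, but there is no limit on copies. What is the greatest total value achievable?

168 score

Best value-per-unit is A at 39/8; filling with it alone gives 4×39 = 156.
Optimal mix: 4×A + 1×D → length 35, value 168.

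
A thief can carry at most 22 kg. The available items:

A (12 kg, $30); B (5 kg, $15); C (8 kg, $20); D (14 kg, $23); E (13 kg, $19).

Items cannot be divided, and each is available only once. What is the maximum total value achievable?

Check high-value combinations within 22 kg:
- A+C: weight 12+8=20, value 30+20=50
- A+B: weight 12+5=17, value 30+15=45
- C+D: weight 8+14=22, value 20+23=43
- C+E: weight 8+13=21, value 20+19=39
Best: $50.

$50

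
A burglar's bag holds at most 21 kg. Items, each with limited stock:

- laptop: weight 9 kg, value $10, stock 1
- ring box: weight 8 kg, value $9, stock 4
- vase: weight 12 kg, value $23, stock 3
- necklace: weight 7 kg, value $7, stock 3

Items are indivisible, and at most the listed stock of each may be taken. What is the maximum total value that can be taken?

Top feasible selections:
- 1×laptop + 1×vase: weight 21, value 33
- 1×ring box + 1×vase: weight 20, value 32
- 1×vase + 1×necklace: weight 19, value 30
Best: $33.

$33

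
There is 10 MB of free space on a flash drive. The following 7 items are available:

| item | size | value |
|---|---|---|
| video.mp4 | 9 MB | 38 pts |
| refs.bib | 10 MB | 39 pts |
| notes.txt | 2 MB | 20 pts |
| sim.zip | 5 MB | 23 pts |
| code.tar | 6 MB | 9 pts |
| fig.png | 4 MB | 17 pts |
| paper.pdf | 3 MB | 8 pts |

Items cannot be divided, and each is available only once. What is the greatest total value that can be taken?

51 pts

This is a 0/1 knapsack; check combinations near the capacity.
- notes.txt+sim.zip+paper.pdf: size 2+5+3=10, value 20+23+8=51
- notes.txt+fig.png+paper.pdf: size 2+4+3=9, value 20+17+8=45
- notes.txt+sim.zip: size 2+5=7, value 20+23=43
- sim.zip+fig.png: size 5+4=9, value 23+17=40
Best: 51 pts.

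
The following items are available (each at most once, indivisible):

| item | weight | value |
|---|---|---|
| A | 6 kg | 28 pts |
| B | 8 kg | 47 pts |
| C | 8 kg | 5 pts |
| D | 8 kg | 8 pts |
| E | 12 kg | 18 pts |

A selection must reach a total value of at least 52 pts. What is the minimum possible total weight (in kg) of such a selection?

14

Subsets with value ≥ 52, sorted by total weight:
- A+B: weight 14, value 75
- B+D: weight 16, value 55
Minimum weight: 14 kg.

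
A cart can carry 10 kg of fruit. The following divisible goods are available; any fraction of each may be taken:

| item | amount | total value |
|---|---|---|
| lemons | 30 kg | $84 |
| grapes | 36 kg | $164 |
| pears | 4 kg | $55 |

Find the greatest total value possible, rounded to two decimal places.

82.33

Take in order of value per unit:
- pears (55/4 per unit): all 4 → value 55, running total 55.00
- grapes (164/36 per unit): 6 of 36 → value 6×164/36 = 27.3333, running total 82.33
Total 82.33.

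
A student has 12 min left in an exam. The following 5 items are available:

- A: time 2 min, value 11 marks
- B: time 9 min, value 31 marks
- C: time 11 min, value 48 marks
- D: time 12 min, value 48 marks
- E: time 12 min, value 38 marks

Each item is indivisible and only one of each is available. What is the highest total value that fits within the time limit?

48 marks

Check high-value combinations within 12 min:
- C: time 11, value 48
- D: time 12, value 48
- A+B: time 2+9=11, value 11+31=42
- E: time 12, value 38
Best: 48 marks.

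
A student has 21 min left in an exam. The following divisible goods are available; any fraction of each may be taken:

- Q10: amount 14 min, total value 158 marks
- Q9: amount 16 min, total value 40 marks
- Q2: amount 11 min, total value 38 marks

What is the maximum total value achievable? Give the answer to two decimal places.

182.18

Take in order of value per unit:
- Q10 (158/14 per unit): all 14 → value 158, running total 158.00
- Q2 (38/11 per unit): 7 of 11 → value 7×38/11 = 24.1818, running total 182.18
Total 182.18.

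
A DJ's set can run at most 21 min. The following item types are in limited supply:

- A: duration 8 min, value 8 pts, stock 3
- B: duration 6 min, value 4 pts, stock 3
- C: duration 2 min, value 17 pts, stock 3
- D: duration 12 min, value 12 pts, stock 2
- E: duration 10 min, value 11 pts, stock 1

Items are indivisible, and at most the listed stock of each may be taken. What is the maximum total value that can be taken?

Top feasible selections:
- 3×C + 1×D: duration 18, value 63
- 1×A + 1×B + 3×C: duration 20, value 63
- 3×C + 1×E: duration 16, value 62
Best: 63 pts.

63 pts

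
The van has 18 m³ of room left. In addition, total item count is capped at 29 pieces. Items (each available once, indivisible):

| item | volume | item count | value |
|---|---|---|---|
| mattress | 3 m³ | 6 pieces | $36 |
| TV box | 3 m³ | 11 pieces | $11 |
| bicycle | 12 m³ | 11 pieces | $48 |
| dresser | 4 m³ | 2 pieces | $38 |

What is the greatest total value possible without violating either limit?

Feasible sets respecting both limits:
- mattress+TV box+bicycle: volume 18, item count 28, value 95
- bicycle+dresser: volume 16, item count 13, value 86
- mattress+TV box+dresser: volume 10, item count 19, value 85
Best: $95.

$95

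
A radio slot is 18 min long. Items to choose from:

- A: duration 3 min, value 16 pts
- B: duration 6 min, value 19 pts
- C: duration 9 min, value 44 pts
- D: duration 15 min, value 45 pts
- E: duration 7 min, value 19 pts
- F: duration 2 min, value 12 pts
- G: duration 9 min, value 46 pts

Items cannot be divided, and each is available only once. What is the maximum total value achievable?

90 pts

Check high-value combinations within 18 min:
- C+G: duration 9+9=18, value 44+46=90
- A+B+G: duration 3+6+9=18, value 16+19+46=81
- A+B+C: duration 3+6+9=18, value 16+19+44=79
Best: 90 pts.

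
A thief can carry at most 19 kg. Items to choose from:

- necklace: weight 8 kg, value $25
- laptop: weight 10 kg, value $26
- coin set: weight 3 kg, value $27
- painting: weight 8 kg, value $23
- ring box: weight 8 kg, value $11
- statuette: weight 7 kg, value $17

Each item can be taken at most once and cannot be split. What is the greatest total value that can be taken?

Check high-value combinations within 19 kg:
- necklace+coin set+painting: weight 8+3+8=19, value 25+27+23=75
- necklace+coin set+statuette: weight 8+3+7=18, value 25+27+17=69
- coin set+painting+statuette: weight 3+8+7=18, value 27+23+17=67
- necklace+coin set+ring box: weight 8+3+8=19, value 25+27+11=63
Best: $75.

$75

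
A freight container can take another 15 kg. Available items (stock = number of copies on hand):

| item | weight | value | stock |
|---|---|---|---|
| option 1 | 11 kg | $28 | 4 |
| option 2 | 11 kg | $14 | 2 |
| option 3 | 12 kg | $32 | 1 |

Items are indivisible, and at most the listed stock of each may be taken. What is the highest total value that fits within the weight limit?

Best selections within weight 15 and stock limits:
- 1×option 3: weight 12, value 32
- 1×option 1: weight 11, value 28
Best: $32.

$32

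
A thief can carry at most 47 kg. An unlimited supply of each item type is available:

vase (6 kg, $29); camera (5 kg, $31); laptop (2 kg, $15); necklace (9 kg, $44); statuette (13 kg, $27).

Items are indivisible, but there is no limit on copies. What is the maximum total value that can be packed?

$346

Best value-per-unit is laptop at 15/2; filling with it alone gives 23×15 = 345.
Optimal mix: 1×camera + 21×laptop → weight 47, value 346.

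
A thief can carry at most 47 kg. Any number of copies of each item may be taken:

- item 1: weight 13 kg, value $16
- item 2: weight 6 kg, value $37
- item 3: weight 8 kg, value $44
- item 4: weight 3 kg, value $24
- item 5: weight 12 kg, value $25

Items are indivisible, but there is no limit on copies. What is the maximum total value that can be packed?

$360

Best value-per-unit is item 4 at 24/3, and filling with it alone uses weight 15×3=45. No mix of the others beats 15×24 = 360.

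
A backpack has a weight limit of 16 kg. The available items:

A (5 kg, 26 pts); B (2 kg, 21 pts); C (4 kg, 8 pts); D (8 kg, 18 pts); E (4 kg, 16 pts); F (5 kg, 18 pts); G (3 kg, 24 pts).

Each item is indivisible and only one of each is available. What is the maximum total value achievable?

Check high-value combinations within 16 kg:
- A+B+F+G: weight 5+2+5+3=15, value 26+21+18+24=89
- A+B+E+G: weight 5+2+4+3=14, value 26+21+16+24=87
- A+B+E+F: weight 5+2+4+5=16, value 26+21+16+18=81
Best: 89 pts.

89 pts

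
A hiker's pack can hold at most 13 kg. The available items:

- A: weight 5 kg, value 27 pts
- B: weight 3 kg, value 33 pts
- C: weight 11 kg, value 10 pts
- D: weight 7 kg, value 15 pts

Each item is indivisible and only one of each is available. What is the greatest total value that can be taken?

60 pts

Check high-value combinations within 13 kg:
- A+B: weight 5+3=8, value 27+33=60
- B+D: weight 3+7=10, value 33+15=48
- A+D: weight 5+7=12, value 27+15=42
Best: 60 pts.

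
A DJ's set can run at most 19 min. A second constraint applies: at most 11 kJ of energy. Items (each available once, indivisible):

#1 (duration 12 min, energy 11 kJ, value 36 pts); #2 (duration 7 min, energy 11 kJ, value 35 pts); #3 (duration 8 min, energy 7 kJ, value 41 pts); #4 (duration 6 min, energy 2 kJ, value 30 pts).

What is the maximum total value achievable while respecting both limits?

Feasible sets respecting both limits:
- #3+#4: duration 14, energy 9, value 71
- #3: duration 8, energy 7, value 41
- #1: duration 12, energy 11, value 36
Best: 71 pts.

71 pts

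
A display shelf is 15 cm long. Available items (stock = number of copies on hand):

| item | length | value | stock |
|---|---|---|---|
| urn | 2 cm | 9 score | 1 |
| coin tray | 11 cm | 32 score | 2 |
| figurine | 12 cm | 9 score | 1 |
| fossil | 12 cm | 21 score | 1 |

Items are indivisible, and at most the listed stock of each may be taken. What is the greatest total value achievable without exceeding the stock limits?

41 score

Top feasible selections:
- 1×urn + 1×coin tray: length 13, value 41
- 1×coin tray: length 11, value 32
- 1×urn + 1×fossil: length 14, value 30
Best: 41 score.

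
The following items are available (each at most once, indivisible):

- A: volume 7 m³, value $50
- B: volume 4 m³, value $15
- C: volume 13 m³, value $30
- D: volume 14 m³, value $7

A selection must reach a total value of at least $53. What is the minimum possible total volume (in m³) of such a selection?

11

Subsets with value ≥ 53, sorted by total volume:
- A+B: volume 11, value 65
- A+C: volume 20, value 80
Minimum volume: 11 m³.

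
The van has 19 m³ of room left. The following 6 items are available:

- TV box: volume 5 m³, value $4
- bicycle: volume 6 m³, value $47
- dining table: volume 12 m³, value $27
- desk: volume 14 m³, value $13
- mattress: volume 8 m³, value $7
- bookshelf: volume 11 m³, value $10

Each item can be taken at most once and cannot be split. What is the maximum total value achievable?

$74

Check high-value combinations within 19 m³:
- bicycle+dining table: volume 6+12=18, value 47+27=74
- TV box+bicycle+mattress: volume 5+6+8=19, value 4+47+7=58
- bicycle+bookshelf: volume 6+11=17, value 47+10=57
- bicycle+mattress: volume 6+8=14, value 47+7=54
- TV box+bicycle: volume 5+6=11, value 4+47=51
Best: $74.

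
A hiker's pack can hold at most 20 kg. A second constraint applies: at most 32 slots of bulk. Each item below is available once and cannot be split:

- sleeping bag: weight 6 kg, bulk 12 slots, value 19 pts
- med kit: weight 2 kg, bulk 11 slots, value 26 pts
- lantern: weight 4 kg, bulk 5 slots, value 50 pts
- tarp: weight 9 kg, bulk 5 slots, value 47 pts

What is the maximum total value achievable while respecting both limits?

123 pts

Feasible sets respecting both limits:
- med kit+lantern+tarp: weight 15, bulk 21, value 123
- sleeping bag+lantern+tarp: weight 19, bulk 22, value 116
- lantern+tarp: weight 13, bulk 10, value 97
- sleeping bag+med kit+lantern: weight 12, bulk 28, value 95
Best: 123 pts.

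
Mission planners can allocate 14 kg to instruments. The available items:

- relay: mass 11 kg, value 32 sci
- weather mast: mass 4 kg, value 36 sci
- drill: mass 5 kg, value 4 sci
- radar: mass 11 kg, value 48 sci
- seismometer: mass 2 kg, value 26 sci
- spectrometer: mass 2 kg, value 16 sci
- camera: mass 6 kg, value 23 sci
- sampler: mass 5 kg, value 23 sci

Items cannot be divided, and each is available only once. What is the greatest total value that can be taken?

101 sci

Check high-value combinations within 14 kg:
- weather mast+seismometer+spectrometer+sampler: mass 4+2+2+5=13, value 36+26+16+23=101
- weather mast+seismometer+spectrometer+camera: mass 4+2+2+6=14, value 36+26+16+23=101
- weather mast+seismometer+sampler: mass 4+2+5=11, value 36+26+23=85
- weather mast+seismometer+camera: mass 4+2+6=12, value 36+26+23=85
Best: 101 sci.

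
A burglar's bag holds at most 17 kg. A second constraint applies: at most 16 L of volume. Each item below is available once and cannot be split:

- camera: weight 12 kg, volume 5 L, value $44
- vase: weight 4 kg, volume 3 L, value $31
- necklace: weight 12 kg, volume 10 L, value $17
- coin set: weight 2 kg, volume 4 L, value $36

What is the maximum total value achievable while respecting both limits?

$80

Feasible sets respecting both limits:
- camera+coin set: weight 14, volume 9, value 80
- camera+vase: weight 16, volume 8, value 75
- vase+coin set: weight 6, volume 7, value 67
Best: $80.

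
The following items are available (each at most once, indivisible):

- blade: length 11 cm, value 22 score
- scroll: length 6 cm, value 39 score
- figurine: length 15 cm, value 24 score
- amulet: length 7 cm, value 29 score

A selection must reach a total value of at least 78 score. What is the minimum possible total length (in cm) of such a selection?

Subsets with value ≥ 78, sorted by total length:
- blade+scroll+amulet: length 24, value 90
- scroll+figurine+amulet: length 28, value 92
- blade+scroll+figurine: length 32, value 85
Minimum length: 24 cm.

24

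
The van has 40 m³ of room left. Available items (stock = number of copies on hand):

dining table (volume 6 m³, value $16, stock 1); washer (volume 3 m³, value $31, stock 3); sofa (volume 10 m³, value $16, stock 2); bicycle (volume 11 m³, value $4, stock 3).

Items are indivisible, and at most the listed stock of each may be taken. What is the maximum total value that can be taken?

Top feasible selections:
- 1×dining table + 3×washer + 2×sofa: volume 35, value 141
- 1×dining table + 3×washer + 1×sofa + 1×bicycle: volume 36, value 129
- 3×washer + 2×sofa + 1×bicycle: volume 40, value 129
Best: $141.

$141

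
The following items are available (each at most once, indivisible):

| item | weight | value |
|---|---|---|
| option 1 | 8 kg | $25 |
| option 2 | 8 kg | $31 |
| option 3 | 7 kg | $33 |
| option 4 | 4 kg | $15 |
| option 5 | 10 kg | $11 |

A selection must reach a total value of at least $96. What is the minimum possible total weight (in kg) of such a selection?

27

Subsets with value ≥ 96, sorted by total weight:
- option 1+option 2+option 3+option 4: weight 27, value 104
- option 1+option 2+option 3+option 5: weight 33, value 100
- option 1+option 2+option 3+option 4+option 5: weight 37, value 115
Minimum weight: 27 kg.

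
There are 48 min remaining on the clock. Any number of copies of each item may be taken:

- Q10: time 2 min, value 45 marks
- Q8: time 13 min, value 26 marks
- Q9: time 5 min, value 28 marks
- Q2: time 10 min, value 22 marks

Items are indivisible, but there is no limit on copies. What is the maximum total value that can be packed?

Best value-per-unit is Q10 at 45/2, and filling with it alone uses time 24×2=48. No mix of the others beats 24×45 = 1080.

1080 marks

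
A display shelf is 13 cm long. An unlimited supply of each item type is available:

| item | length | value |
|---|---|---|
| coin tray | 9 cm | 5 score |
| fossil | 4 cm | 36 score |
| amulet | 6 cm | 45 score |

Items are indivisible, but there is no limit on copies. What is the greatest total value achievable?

Best value-per-unit is fossil at 36/4, and filling with it alone uses length 3×4=12. No mix of the others beats 3×36 = 108.

108 score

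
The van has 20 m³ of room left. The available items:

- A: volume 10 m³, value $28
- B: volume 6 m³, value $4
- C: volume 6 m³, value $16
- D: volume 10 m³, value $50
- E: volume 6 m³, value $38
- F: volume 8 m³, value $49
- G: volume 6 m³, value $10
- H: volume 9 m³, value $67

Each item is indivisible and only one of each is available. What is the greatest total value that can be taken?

Check high-value combinations within 20 m³:
- D+H: volume 10+9=19, value 50+67=117
- F+H: volume 8+9=17, value 49+67=116
- E+H: volume 6+9=15, value 38+67=105
Best: $117.

$117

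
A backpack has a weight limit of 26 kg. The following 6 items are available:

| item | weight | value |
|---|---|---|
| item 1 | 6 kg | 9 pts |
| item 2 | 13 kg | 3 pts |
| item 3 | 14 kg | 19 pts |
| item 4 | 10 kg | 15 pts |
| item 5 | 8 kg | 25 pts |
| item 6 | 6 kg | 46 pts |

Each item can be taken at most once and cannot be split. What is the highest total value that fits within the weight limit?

86 pts

This is a 0/1 knapsack; check combinations near the capacity.
- item 4+item 5+item 6: weight 10+8+6=24, value 15+25+46=86
- item 1+item 5+item 6: weight 6+8+6=20, value 9+25+46=80
- item 1+item 3+item 6: weight 6+14+6=26, value 9+19+46=74
- item 5+item 6: weight 8+6=14, value 25+46=71
Best: 86 pts.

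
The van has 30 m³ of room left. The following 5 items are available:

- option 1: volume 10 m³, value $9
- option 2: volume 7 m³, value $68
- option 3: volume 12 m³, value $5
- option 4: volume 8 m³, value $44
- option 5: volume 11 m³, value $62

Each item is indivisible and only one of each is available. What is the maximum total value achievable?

$174

Check high-value combinations within 30 m³:
- option 2+option 4+option 5: volume 7+8+11=26, value 68+44+62=174
- option 1+option 2+option 5: volume 10+7+11=28, value 9+68+62=139
- option 2+option 3+option 5: volume 7+12+11=30, value 68+5+62=135
- option 2+option 5: volume 7+11=18, value 68+62=130
Best: $174.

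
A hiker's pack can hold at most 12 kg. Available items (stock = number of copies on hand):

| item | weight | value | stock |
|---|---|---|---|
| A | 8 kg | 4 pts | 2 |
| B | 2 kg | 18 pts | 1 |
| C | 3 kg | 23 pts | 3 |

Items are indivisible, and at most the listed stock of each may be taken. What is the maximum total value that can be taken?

Top feasible selections:
- 1×B + 3×C: weight 11, value 87
- 3×C: weight 9, value 69
Best: 87 pts.

87 pts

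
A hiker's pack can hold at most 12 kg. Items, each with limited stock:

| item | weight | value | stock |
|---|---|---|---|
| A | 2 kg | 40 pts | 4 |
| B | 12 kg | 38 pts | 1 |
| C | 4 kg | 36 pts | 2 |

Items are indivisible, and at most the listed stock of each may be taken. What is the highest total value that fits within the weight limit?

196 pts

Best selections within weight 12 and stock limits:
- 4×A + 1×C: weight 12, value 196
- 4×A: weight 8, value 160
- 3×A + 1×C: weight 10, value 156
Best: 196 pts.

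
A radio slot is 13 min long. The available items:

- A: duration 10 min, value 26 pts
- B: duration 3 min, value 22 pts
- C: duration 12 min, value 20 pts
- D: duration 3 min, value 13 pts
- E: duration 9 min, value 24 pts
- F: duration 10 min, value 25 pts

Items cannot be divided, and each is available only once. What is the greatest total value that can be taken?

48 pts

Check high-value combinations within 13 min:
- A+B: duration 10+3=13, value 26+22=48
- B+F: duration 3+10=13, value 22+25=47
- B+E: duration 3+9=12, value 22+24=46
- A+D: duration 10+3=13, value 26+13=39
- D+F: duration 3+10=13, value 13+25=38
Best: 48 pts.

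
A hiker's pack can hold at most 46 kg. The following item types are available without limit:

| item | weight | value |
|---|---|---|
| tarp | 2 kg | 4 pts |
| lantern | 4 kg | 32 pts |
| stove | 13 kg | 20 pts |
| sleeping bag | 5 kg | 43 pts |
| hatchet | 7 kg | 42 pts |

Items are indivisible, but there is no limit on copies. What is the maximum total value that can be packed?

387 pts

Best value-per-unit is sleeping bag at 43/5, and filling with it alone uses weight 9×5=45. No mix of the others beats 9×43 = 387.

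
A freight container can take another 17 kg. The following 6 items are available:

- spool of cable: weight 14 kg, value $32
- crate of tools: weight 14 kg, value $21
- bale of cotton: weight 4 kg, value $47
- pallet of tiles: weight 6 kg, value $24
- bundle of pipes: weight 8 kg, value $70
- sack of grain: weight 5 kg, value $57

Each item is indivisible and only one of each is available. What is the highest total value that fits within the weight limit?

$174

Check high-value combinations within 17 kg:
- bale of cotton+bundle of pipes+sack of grain: weight 4+8+5=17, value 47+70+57=174
- bale of cotton+pallet of tiles+sack of grain: weight 4+6+5=15, value 47+24+57=128
- bundle of pipes+sack of grain: weight 8+5=13, value 70+57=127
- bale of cotton+bundle of pipes: weight 4+8=12, value 47+70=117
Best: $174.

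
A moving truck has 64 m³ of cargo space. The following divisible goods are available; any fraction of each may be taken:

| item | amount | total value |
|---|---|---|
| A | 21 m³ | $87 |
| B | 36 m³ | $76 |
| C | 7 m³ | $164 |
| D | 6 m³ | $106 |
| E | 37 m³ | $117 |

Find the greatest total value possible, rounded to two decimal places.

Take in order of value per unit:
- C (164/7 per unit): all 7 → value 164, running total 164.00
- D (106/6 per unit): all 6 → value 106, running total 270.00
- A (87/21 per unit): all 21 → value 87, running total 357.00
- E (117/37 per unit): 30 of 37 → value 30×117/37 = 94.8649, running total 451.86
Total 451.86.

451.86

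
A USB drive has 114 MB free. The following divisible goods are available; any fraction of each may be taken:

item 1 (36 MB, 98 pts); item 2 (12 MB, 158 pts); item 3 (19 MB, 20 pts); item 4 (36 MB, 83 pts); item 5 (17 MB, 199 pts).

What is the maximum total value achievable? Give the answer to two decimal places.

Take in order of value per unit:
- item 2 (158/12 per unit): all 12 → value 158, running total 158.00
- item 5 (199/17 per unit): all 17 → value 199, running total 357.00
- item 1 (98/36 per unit): all 36 → value 98, running total 455.00
- item 4 (83/36 per unit): all 36 → value 83, running total 538.00
- item 3 (20/19 per unit): 13 of 19 → value 13×20/19 = 13.6842, running total 551.68
Total 551.68.

551.68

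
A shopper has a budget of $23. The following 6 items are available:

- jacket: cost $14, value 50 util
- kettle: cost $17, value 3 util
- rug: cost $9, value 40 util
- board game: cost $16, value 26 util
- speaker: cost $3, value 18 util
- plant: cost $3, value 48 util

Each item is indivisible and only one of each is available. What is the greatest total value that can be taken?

Check high-value combinations within $23:
- jacket+speaker+plant: cost 14+3+3=20, value 50+18+48=116
- rug+speaker+plant: cost 9+3+3=15, value 40+18+48=106
- jacket+plant: cost 14+3=17, value 50+48=98
Best: 116 util.

116 util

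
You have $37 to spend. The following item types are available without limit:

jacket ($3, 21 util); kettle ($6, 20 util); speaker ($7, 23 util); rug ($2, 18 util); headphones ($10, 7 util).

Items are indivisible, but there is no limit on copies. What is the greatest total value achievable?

Best value-per-unit is rug at 18/2; filling with it alone gives 18×18 = 324.
Optimal mix: 1×jacket + 17×rug → cost 37, value 327.

327 util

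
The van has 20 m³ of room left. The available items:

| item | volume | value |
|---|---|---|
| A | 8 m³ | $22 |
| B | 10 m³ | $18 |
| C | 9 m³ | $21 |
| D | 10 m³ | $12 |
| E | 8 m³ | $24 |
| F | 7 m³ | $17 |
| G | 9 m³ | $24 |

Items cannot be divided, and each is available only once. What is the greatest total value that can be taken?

$48

Check high-value combinations within 20 m³:
- E+G: volume 8+9=17, value 24+24=48
- A+E: volume 8+8=16, value 22+24=46
- A+G: volume 8+9=17, value 22+24=46
- C+E: volume 9+8=17, value 21+24=45
Best: $48.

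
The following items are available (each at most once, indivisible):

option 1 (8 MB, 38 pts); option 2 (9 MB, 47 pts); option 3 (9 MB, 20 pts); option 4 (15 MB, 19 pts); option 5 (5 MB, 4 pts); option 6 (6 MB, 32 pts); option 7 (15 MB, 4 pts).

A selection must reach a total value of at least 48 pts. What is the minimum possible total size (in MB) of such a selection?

14

Subsets with value ≥ 48, sorted by total size:
- option 1+option 6: size 14, value 70
- option 2+option 5: size 14, value 51
Minimum size: 14 MB.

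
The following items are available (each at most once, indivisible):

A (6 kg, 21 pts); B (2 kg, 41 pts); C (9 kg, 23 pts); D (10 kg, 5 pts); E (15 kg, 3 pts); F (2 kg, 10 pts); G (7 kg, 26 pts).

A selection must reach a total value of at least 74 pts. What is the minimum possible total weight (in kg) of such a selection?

11

Subsets with value ≥ 74, sorted by total weight:
- B+F+G: weight 11, value 77
- B+C+F: weight 13, value 74
Minimum weight: 11 kg.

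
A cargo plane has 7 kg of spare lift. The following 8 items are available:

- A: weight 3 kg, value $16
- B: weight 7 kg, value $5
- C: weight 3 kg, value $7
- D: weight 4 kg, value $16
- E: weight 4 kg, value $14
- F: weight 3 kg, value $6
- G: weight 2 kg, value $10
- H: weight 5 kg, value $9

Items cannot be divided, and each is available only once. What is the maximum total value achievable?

This is a 0/1 knapsack; check combinations near the capacity.
- A+D: weight 3+4=7, value 16+16=32
- A+E: weight 3+4=7, value 16+14=30
- A+G: weight 3+2=5, value 16+10=26
- D+G: weight 4+2=6, value 16+10=26
Best: $32.

$32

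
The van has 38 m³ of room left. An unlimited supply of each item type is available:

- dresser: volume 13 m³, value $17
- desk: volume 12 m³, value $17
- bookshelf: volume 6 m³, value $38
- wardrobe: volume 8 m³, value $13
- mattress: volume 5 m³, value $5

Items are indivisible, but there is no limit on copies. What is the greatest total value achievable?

$228

Best value-per-unit is bookshelf at 38/6, and filling with it alone uses volume 6×6=36. No mix of the others beats 6×38 = 228.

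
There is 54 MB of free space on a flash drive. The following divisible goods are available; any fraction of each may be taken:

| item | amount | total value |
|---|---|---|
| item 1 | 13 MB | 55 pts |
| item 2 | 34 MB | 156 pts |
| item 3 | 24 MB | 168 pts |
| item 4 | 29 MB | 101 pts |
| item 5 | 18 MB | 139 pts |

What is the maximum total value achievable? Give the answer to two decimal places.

362.06

Take in order of value per unit:
- item 5 (139/18 per unit): all 18 → value 139, running total 139.00
- item 3 (168/24 per unit): all 24 → value 168, running total 307.00
- item 2 (156/34 per unit): 12 of 34 → value 12×156/34 = 55.0588, running total 362.06
Total 362.06.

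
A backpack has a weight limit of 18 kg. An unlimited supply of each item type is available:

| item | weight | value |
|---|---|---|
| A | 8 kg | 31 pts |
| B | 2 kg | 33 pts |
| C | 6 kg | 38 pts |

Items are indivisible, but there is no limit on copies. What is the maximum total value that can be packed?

297 pts

Best value-per-unit is B at 33/2, and filling with it alone uses weight 9×2=18. No mix of the others beats 9×33 = 297.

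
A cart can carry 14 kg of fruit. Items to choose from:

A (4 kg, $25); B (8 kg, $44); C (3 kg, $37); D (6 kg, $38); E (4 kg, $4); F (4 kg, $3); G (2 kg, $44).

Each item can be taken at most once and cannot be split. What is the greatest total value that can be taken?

Check high-value combinations within 14 kg:
- B+C+G: weight 8+3+2=13, value 44+37+44=125
- C+D+G: weight 3+6+2=11, value 37+38+44=119
- A+B+G: weight 4+8+2=14, value 25+44+44=113
- A+C+E+G: weight 4+3+4+2=13, value 25+37+4+44=110
- A+C+F+G: weight 4+3+4+2=13, value 25+37+3+44=109
Best: $125.

$125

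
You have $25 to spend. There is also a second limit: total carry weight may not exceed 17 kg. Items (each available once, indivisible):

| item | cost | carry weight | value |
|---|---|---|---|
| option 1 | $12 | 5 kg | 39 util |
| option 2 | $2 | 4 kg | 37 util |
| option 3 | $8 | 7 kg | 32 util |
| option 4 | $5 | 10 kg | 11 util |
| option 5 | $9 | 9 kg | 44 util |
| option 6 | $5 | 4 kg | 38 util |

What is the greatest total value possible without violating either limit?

Feasible sets respecting both limits:
- option 2+option 5+option 6: cost 16, carry weight 17, value 119
- option 1+option 2+option 6: cost 19, carry weight 13, value 114
- option 1+option 3+option 6: cost 25, carry weight 16, value 109
- option 1+option 2+option 3: cost 22, carry weight 16, value 108
Best: 119 util.

119 util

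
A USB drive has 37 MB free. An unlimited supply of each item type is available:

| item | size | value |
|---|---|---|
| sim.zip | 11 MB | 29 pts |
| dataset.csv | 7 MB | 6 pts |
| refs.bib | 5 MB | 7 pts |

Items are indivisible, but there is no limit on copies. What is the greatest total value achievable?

87 pts

Best value-per-unit is sim.zip at 29/11, and filling with it alone uses size 3×11=33. No mix of the others beats 3×29 = 87.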